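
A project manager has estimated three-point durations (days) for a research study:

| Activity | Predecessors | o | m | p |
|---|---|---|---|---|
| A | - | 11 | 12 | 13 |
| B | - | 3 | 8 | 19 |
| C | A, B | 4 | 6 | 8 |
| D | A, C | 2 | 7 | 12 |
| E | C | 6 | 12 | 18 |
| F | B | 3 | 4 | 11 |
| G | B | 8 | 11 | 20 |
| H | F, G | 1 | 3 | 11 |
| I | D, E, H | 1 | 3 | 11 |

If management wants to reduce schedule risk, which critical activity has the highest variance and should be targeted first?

E

te_A = (11 + 4·12 + 13)/6 = 72/6 = 12; σ²_A = ((13−11)/6)² = 0.111
te_B = (3 + 4·8 + 19)/6 = 54/6 = 9; σ²_B = ((19−3)/6)² = 7.111
te_C = (4 + 4·6 + 8)/6 = 36/6 = 6; σ²_C = ((8−4)/6)² = 0.444
te_D = (2 + 4·7 + 12)/6 = 42/6 = 7; σ²_D = ((12−2)/6)² = 2.778
te_E = (6 + 4·12 + 18)/6 = 72/6 = 12; σ²_E = ((18−6)/6)² = 4.000
te_F = (3 + 4·4 + 11)/6 = 30/6 = 5; σ²_F = ((11−3)/6)² = 1.778
te_G = (8 + 4·11 + 20)/6 = 72/6 = 12; σ²_G = ((20−8)/6)² = 4.000
te_H = (1 + 4·3 + 11)/6 = 24/6 = 4; σ²_H = ((11−1)/6)² = 2.778
te_I = (1 + 4·3 + 11)/6 = 24/6 = 4; σ²_I = ((11−1)/6)² = 2.778

Forward pass:
ES_A = 0; EF_A = 12
ES_B = 0; EF_B = 9
ES_C = max(EF_A=12, EF_B=9) = 12; EF_C = 12+6 = 18
ES_D = max(EF_A=12, EF_C=18) = 18; EF_D = 18+7 = 25
ES_E = 18; EF_E = 18+12 = 30
ES_F = 9; EF_F = 9+5 = 14
ES_G = 9; EF_G = 9+12 = 21
ES_H = max(EF_F=14, EF_G=21) = 21; EF_H = 21+4 = 25
ES_I = max(EF_D=25, EF_E=30, EF_H=25) = 30; EF_I = 30+4 = 34
Expected project duration μ = 34 days. Critical path: A → C → E → I.

Variances on critical path: σ²_A=0.111, σ²_C=0.444, σ²_E=4.000, σ²_I=2.778.
Largest is σ²_E = 4.000.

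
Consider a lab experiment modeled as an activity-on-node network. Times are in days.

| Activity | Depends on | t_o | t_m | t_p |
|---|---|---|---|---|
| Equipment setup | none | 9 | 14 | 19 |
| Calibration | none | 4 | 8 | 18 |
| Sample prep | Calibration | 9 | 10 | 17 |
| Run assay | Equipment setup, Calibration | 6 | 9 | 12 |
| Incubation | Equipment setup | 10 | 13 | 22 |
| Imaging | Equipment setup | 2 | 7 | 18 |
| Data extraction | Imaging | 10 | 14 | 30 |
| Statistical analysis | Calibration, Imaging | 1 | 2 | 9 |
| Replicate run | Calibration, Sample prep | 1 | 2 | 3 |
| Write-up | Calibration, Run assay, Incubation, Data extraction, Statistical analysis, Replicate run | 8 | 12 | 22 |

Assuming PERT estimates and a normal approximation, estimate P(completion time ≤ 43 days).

0.060

te_Equipment setup = (9 + 4·14 + 19)/6 = 84/6 = 14; σ²_Equipment setup = ((19−9)/6)² = 2.778
te_Calibration = (4 + 4·8 + 18)/6 = 54/6 = 9; σ²_Calibration = ((18−4)/6)² = 5.444
te_Sample prep = (9 + 4·10 + 17)/6 = 66/6 = 11; σ²_Sample prep = ((17−9)/6)² = 1.778
te_Run assay = (6 + 4·9 + 12)/6 = 54/6 = 9; σ²_Run assay = ((12−6)/6)² = 1.000
te_Incubation = (10 + 4·13 + 22)/6 = 84/6 = 14; σ²_Incubation = ((22−10)/6)² = 4.000
te_Imaging = (2 + 4·7 + 18)/6 = 48/6 = 8; σ²_Imaging = ((18−2)/6)² = 7.111
te_Data extraction = (10 + 4·14 + 30)/6 = 96/6 = 16; σ²_Data extraction = ((30−10)/6)² = 11.111
te_Statistical analysis = (1 + 4·2 + 9)/6 = 18/6 = 3; σ²_Statistical analysis = ((9−1)/6)² = 1.778
te_Replicate run = (1 + 4·2 + 3)/6 = 12/6 = 2; σ²_Replicate run = ((3−1)/6)² = 0.111
te_Write-up = (8 + 4·12 + 22)/6 = 78/6 = 13; σ²_Write-up = ((22−8)/6)² = 5.444

Forward pass:
ES_Equipment setup = 0; EF_Equipment setup = 14
ES_Calibration = 0; EF_Calibration = 9
ES_Sample prep = 9; EF_Sample prep = 9+11 = 20
ES_Run assay = max(EF_Equipment setup=14, EF_Calibration=9) = 14; EF_Run assay = 14+9 = 23
ES_Incubation = 14; EF_Incubation = 14+14 = 28
ES_Imaging = 14; EF_Imaging = 14+8 = 22
ES_Data extraction = 22; EF_Data extraction = 22+16 = 38
ES_Statistical analysis = max(EF_Calibration=9, EF_Imaging=22) = 22; EF_Statistical analysis = 22+3 = 25
ES_Replicate run = max(EF_Calibration=9, EF_Sample prep=20) = 20; EF_Replicate run = 20+2 = 22
ES_Write-up = max(EF_Calibration=9, EF_Run assay=23, EF_Incubation=28, EF_Data extraction=38, EF_Statistical analysis=25, EF_Replicate run=22) = 38; EF_Write-up = 38+13 = 51
Expected project duration μ = 51 days. Critical path: Equipment setup → Imaging → Data extraction → Write-up.

Variance along critical path = 2.778 + 7.111 + 11.111 + 5.444 = 26.444; σ = √26.444 = 5.142 days.
Z = (43 − 51) / 5.142 = -1.556
P(T ≤ 43) = Φ(-1.556) ≈ 0.060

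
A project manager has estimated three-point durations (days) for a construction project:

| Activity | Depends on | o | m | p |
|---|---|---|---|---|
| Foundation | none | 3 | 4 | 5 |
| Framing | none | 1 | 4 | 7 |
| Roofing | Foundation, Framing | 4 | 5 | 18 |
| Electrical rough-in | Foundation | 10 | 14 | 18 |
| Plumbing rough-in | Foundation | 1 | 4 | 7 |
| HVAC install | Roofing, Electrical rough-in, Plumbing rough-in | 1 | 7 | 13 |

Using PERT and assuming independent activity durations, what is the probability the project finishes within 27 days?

0.795

te_Foundation = (3 + 4·4 + 5)/6 = 24/6 = 4; σ²_Foundation = ((5−3)/6)² = 0.111
te_Framing = (1 + 4·4 + 7)/6 = 24/6 = 4; σ²_Framing = ((7−1)/6)² = 1.000
te_Roofing = (4 + 4·5 + 18)/6 = 42/6 = 7; σ²_Roofing = ((18−4)/6)² = 5.444
te_Electrical rough-in = (10 + 4·14 + 18)/6 = 84/6 = 14; σ²_Electrical rough-in = ((18−10)/6)² = 1.778
te_Plumbing rough-in = (1 + 4·4 + 7)/6 = 24/6 = 4; σ²_Plumbing rough-in = ((7−1)/6)² = 1.000
te_HVAC install = (1 + 4·7 + 13)/6 = 42/6 = 7; σ²_HVAC install = ((13−1)/6)² = 4.000

Forward pass:
ES_Foundation = 0; EF_Foundation = 4
ES_Framing = 0; EF_Framing = 4
ES_Roofing = max(EF_Foundation=4, EF_Framing=4) = 4; EF_Roofing = 4+7 = 11
ES_Electrical rough-in = 4; EF_Electrical rough-in = 4+14 = 18
ES_Plumbing rough-in = 4; EF_Plumbing rough-in = 4+4 = 8
ES_HVAC install = max(EF_Roofing=11, EF_Electrical rough-in=18, EF_Plumbing rough-in=8) = 18; EF_HVAC install = 18+7 = 25
Expected project duration μ = 25 days. Critical path: Foundation → Electrical rough-in → HVAC install.

Variance along critical path = 0.111 + 1.778 + 4.000 = 5.889; σ = √5.889 = 2.427 days.
Z = (27 − 25) / 2.427 = 0.824
P(T ≤ 27) = Φ(0.824) ≈ 0.795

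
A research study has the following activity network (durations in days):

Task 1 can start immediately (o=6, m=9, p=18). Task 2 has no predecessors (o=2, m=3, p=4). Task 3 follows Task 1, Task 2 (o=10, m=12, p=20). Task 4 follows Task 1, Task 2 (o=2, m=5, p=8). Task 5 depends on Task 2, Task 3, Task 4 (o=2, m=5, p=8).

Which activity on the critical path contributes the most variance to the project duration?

Task 1

te_Task 1 = (6 + 4·9 + 18)/6 = 60/6 = 10; σ²_Task 1 = ((18−6)/6)² = 4.000
te_Task 2 = (2 + 4·3 + 4)/6 = 18/6 = 3; σ²_Task 2 = ((4−2)/6)² = 0.111
te_Task 3 = (10 + 4·12 + 20)/6 = 78/6 = 13; σ²_Task 3 = ((20−10)/6)² = 2.778
te_Task 4 = (2 + 4·5 + 8)/6 = 30/6 = 5; σ²_Task 4 = ((8−2)/6)² = 1.000
te_Task 5 = (2 + 4·5 + 8)/6 = 30/6 = 5; σ²_Task 5 = ((8−2)/6)² = 1.000

Forward pass:
ES_Task 1 = 0; EF_Task 1 = 10
ES_Task 2 = 0; EF_Task 2 = 3
ES_Task 3 = max(EF_Task 1=10, EF_Task 2=3) = 10; EF_Task 3 = 10+13 = 23
ES_Task 4 = max(EF_Task 1=10, EF_Task 2=3) = 10; EF_Task 4 = 10+5 = 15
ES_Task 5 = max(EF_Task 2=3, EF_Task 3=23, EF_Task 4=15) = 23; EF_Task 5 = 23+5 = 28
Expected project duration μ = 28 days. Critical path: Task 1 → Task 3 → Task 5.

Variances on critical path: σ²_Task 1=4.000, σ²_Task 3=2.778, σ²_Task 5=1.000.
Largest is σ²_Task 1 = 4.000.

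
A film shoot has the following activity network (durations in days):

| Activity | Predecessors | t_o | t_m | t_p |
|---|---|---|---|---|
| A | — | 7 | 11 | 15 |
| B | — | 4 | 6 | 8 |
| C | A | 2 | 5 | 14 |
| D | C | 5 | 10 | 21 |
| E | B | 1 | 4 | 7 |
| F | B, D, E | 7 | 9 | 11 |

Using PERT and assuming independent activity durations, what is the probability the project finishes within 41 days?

te_A = (7 + 4·11 + 15)/6 = 66/6 = 11; σ²_A = ((15−7)/6)² = 1.778
te_B = (4 + 4·6 + 8)/6 = 36/6 = 6; σ²_B = ((8−4)/6)² = 0.444
te_C = (2 + 4·5 + 14)/6 = 36/6 = 6; σ²_C = ((14−2)/6)² = 4.000
te_D = (5 + 4·10 + 21)/6 = 66/6 = 11; σ²_D = ((21−5)/6)² = 7.111
te_E = (1 + 4·4 + 7)/6 = 24/6 = 4; σ²_E = ((7−1)/6)² = 1.000
te_F = (7 + 4·9 + 11)/6 = 54/6 = 9; σ²_F = ((11−7)/6)² = 0.444

Forward pass:
ES_A = 0; EF_A = 11
ES_B = 0; EF_B = 6
ES_C = 11; EF_C = 11+6 = 17
ES_D = 17; EF_D = 17+11 = 28
ES_E = 6; EF_E = 6+4 = 10
ES_F = max(EF_B=6, EF_D=28, EF_E=10) = 28; EF_F = 28+9 = 37
Expected project duration μ = 37 days. Critical path: A → C → D → F.

Variance along critical path = 1.778 + 4.000 + 7.111 + 0.444 = 13.333; σ = √13.333 = 3.651 days.
Z = (41 − 37) / 3.651 = 1.095
P(T ≤ 41) = Φ(1.095) ≈ 0.863

0.863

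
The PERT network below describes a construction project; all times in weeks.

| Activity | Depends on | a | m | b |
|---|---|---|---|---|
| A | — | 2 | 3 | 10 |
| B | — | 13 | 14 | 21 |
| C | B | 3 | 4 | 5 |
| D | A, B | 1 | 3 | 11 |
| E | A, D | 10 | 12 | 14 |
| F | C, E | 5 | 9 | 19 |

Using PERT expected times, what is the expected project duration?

te_A = (2 + 4·3 + 10)/6 = 24/6 = 4
te_B = (13 + 4·14 + 21)/6 = 90/6 = 15
te_C = (3 + 4·4 + 5)/6 = 24/6 = 4
te_D = (1 + 4·3 + 11)/6 = 24/6 = 4
te_E = (10 + 4·12 + 14)/6 = 72/6 = 12
te_F = (5 + 4·9 + 19)/6 = 60/6 = 10

Forward pass:
ES_A = 0; EF_A = 4
ES_B = 0; EF_B = 15
ES_C = 15; EF_C = 15+4 = 19
ES_D = max(EF_A=4, EF_B=15) = 15; EF_D = 15+4 = 19
ES_E = max(EF_A=4, EF_D=19) = 19; EF_E = 19+12 = 31
ES_F = max(EF_C=19, EF_E=31) = 31; EF_F = 31+10 = 41
Expected project duration μ = 41 weeks. Critical path: B → D → E → F.

41 weeks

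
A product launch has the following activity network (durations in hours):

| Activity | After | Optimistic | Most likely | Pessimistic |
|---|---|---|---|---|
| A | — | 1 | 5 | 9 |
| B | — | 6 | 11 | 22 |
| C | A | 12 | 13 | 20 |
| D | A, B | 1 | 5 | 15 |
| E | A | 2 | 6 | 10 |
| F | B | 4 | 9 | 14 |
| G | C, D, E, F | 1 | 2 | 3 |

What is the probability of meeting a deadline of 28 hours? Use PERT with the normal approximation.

te_A = (1 + 4·5 + 9)/6 = 30/6 = 5; σ²_A = ((9−1)/6)² = 1.778
te_B = (6 + 4·11 + 22)/6 = 72/6 = 12; σ²_B = ((22−6)/6)² = 7.111
te_C = (12 + 4·13 + 20)/6 = 84/6 = 14; σ²_C = ((20−12)/6)² = 1.778
te_D = (1 + 4·5 + 15)/6 = 36/6 = 6; σ²_D = ((15−1)/6)² = 5.444
te_E = (2 + 4·6 + 10)/6 = 36/6 = 6; σ²_E = ((10−2)/6)² = 1.778
te_F = (4 + 4·9 + 14)/6 = 54/6 = 9; σ²_F = ((14−4)/6)² = 2.778
te_G = (1 + 4·2 + 3)/6 = 12/6 = 2; σ²_G = ((3−1)/6)² = 0.111

Forward pass:
ES_A = 0; EF_A = 5
ES_B = 0; EF_B = 12
ES_C = 5; EF_C = 5+14 = 19
ES_D = max(EF_A=5, EF_B=12) = 12; EF_D = 12+6 = 18
ES_E = 5; EF_E = 5+6 = 11
ES_F = 12; EF_F = 12+9 = 21
ES_G = max(EF_C=19, EF_D=18, EF_E=11, EF_F=21) = 21; EF_G = 21+2 = 23
Expected project duration μ = 23 hours. Critical path: B → F → G.

Variance along critical path = 7.111 + 2.778 + 0.111 = 10.000; σ = √10.000 = 3.162 hours.
Z = (28 − 23) / 3.162 = 1.581
P(T ≤ 28) = Φ(1.581) ≈ 0.943

0.943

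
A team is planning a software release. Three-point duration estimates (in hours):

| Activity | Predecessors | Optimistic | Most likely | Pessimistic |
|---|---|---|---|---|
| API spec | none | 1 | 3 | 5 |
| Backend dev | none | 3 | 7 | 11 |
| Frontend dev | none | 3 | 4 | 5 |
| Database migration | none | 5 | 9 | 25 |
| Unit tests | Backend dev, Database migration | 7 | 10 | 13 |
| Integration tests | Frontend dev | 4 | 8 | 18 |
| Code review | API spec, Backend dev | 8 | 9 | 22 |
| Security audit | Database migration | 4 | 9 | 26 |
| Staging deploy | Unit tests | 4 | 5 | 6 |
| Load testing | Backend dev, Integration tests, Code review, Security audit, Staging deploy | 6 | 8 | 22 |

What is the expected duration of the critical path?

te_API spec = (1 + 4·3 + 5)/6 = 18/6 = 3
te_Backend dev = (3 + 4·7 + 11)/6 = 42/6 = 7
te_Frontend dev = (3 + 4·4 + 5)/6 = 24/6 = 4
te_Database migration = (5 + 4·9 + 25)/6 = 66/6 = 11
te_Unit tests = (7 + 4·10 + 13)/6 = 60/6 = 10
te_Integration tests = (4 + 4·8 + 18)/6 = 54/6 = 9
te_Code review = (8 + 4·9 + 22)/6 = 66/6 = 11
te_Security audit = (4 + 4·9 + 26)/6 = 66/6 = 11
te_Staging deploy = (4 + 4·5 + 6)/6 = 30/6 = 5
te_Load testing = (6 + 4·8 + 22)/6 = 60/6 = 10

Forward pass:
ES_API spec = 0; EF_API spec = 3
ES_Backend dev = 0; EF_Backend dev = 7
ES_Frontend dev = 0; EF_Frontend dev = 4
ES_Database migration = 0; EF_Database migration = 11
ES_Unit tests = max(EF_Backend dev=7, EF_Database migration=11) = 11; EF_Unit tests = 11+10 = 21
ES_Integration tests = 4; EF_Integration tests = 4+9 = 13
ES_Code review = max(EF_API spec=3, EF_Backend dev=7) = 7; EF_Code review = 7+11 = 18
ES_Security audit = 11; EF_Security audit = 11+11 = 22
ES_Staging deploy = 21; EF_Staging deploy = 21+5 = 26
ES_Load testing = max(EF_Backend dev=7, EF_Integration tests=13, EF_Code review=18, EF_Security audit=22, EF_Staging deploy=26) = 26; EF_Load testing = 26+10 = 36
Expected project duration μ = 36 hours. Critical path: Database migration → Unit tests → Staging deploy → Load testing.

36 hours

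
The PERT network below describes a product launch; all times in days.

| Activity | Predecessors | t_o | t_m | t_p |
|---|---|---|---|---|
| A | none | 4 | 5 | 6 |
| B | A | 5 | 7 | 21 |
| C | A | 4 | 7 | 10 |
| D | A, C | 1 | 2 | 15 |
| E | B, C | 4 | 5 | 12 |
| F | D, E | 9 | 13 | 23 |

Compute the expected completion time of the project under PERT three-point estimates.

34 days

te_A = (4 + 4·5 + 6)/6 = 30/6 = 5
te_B = (5 + 4·7 + 21)/6 = 54/6 = 9
te_C = (4 + 4·7 + 10)/6 = 42/6 = 7
te_D = (1 + 4·2 + 15)/6 = 24/6 = 4
te_E = (4 + 4·5 + 12)/6 = 36/6 = 6
te_F = (9 + 4·13 + 23)/6 = 84/6 = 14

Forward pass:
ES_A = 0; EF_A = 5
ES_B = 5; EF_B = 5+9 = 14
ES_C = 5; EF_C = 5+7 = 12
ES_D = max(EF_A=5, EF_C=12) = 12; EF_D = 12+4 = 16
ES_E = max(EF_B=14, EF_C=12) = 14; EF_E = 14+6 = 20
ES_F = max(EF_D=16, EF_E=20) = 20; EF_F = 20+14 = 34
Expected project duration μ = 34 days. Critical path: A → B → E → F.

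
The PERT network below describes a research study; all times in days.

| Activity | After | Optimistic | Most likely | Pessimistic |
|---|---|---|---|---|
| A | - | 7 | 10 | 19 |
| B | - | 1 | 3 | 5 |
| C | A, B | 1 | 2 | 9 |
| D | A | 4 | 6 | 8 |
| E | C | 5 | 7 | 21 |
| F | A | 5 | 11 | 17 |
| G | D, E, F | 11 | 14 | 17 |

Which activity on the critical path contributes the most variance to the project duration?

E

te_A = (7 + 4·10 + 19)/6 = 66/6 = 11; σ²_A = ((19−7)/6)² = 4.000
te_B = (1 + 4·3 + 5)/6 = 18/6 = 3; σ²_B = ((5−1)/6)² = 0.444
te_C = (1 + 4·2 + 9)/6 = 18/6 = 3; σ²_C = ((9−1)/6)² = 1.778
te_D = (4 + 4·6 + 8)/6 = 36/6 = 6; σ²_D = ((8−4)/6)² = 0.444
te_E = (5 + 4·7 + 21)/6 = 54/6 = 9; σ²_E = ((21−5)/6)² = 7.111
te_F = (5 + 4·11 + 17)/6 = 66/6 = 11; σ²_F = ((17−5)/6)² = 4.000
te_G = (11 + 4·14 + 17)/6 = 84/6 = 14; σ²_G = ((17−11)/6)² = 1.000

Forward pass:
ES_A = 0; EF_A = 11
ES_B = 0; EF_B = 3
ES_C = max(EF_A=11, EF_B=3) = 11; EF_C = 11+3 = 14
ES_D = 11; EF_D = 11+6 = 17
ES_E = 14; EF_E = 14+9 = 23
ES_F = 11; EF_F = 11+11 = 22
ES_G = max(EF_D=17, EF_E=23, EF_F=22) = 23; EF_G = 23+14 = 37
Expected project duration μ = 37 days. Critical path: A → C → E → G.

Variances on critical path: σ²_A=4.000, σ²_C=1.778, σ²_E=7.111, σ²_G=1.000.
Largest is σ²_E = 7.111.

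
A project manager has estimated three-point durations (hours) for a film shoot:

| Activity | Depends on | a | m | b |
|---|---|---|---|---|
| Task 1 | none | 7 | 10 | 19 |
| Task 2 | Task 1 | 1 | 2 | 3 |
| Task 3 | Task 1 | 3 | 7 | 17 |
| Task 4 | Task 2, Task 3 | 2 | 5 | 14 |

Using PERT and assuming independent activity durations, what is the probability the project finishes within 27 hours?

0.707

te_Task 1 = (7 + 4·10 + 19)/6 = 66/6 = 11; σ²_Task 1 = ((19−7)/6)² = 4.000
te_Task 2 = (1 + 4·2 + 3)/6 = 12/6 = 2; σ²_Task 2 = ((3−1)/6)² = 0.111
te_Task 3 = (3 + 4·7 + 17)/6 = 48/6 = 8; σ²_Task 3 = ((17−3)/6)² = 5.444
te_Task 4 = (2 + 4·5 + 14)/6 = 36/6 = 6; σ²_Task 4 = ((14−2)/6)² = 4.000

Forward pass:
ES_Task 1 = 0; EF_Task 1 = 11
ES_Task 2 = 11; EF_Task 2 = 11+2 = 13
ES_Task 3 = 11; EF_Task 3 = 11+8 = 19
ES_Task 4 = max(EF_Task 2=13, EF_Task 3=19) = 19; EF_Task 4 = 19+6 = 25
Expected project duration μ = 25 hours. Critical path: Task 1 → Task 3 → Task 4.

Variance along critical path = 4.000 + 5.444 + 4.000 = 13.444; σ = √13.444 = 3.667 hours.
Z = (27 − 25) / 3.667 = 0.545
P(T ≤ 27) = Φ(0.545) ≈ 0.707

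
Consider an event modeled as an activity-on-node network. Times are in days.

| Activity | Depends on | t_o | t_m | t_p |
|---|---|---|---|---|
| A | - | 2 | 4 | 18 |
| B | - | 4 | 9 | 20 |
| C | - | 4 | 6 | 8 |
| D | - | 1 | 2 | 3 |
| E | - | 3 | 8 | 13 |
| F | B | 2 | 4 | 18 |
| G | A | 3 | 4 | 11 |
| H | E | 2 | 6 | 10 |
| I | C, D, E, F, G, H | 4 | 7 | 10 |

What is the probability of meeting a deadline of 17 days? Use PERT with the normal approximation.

te_A = (2 + 4·4 + 18)/6 = 36/6 = 6; σ²_A = ((18−2)/6)² = 7.111
te_B = (4 + 4·9 + 20)/6 = 60/6 = 10; σ²_B = ((20−4)/6)² = 7.111
te_C = (4 + 4·6 + 8)/6 = 36/6 = 6; σ²_C = ((8−4)/6)² = 0.444
te_D = (1 + 4·2 + 3)/6 = 12/6 = 2; σ²_D = ((3−1)/6)² = 0.111
te_E = (3 + 4·8 + 13)/6 = 48/6 = 8; σ²_E = ((13−3)/6)² = 2.778
te_F = (2 + 4·4 + 18)/6 = 36/6 = 6; σ²_F = ((18−2)/6)² = 7.111
te_G = (3 + 4·4 + 11)/6 = 30/6 = 5; σ²_G = ((11−3)/6)² = 1.778
te_H = (2 + 4·6 + 10)/6 = 36/6 = 6; σ²_H = ((10−2)/6)² = 1.778
te_I = (4 + 4·7 + 10)/6 = 42/6 = 7; σ²_I = ((10−4)/6)² = 1.000

Forward pass:
ES_A = 0; EF_A = 6
ES_B = 0; EF_B = 10
ES_C = 0; EF_C = 6
ES_D = 0; EF_D = 2
ES_E = 0; EF_E = 8
ES_F = 10; EF_F = 10+6 = 16
ES_G = 6; EF_G = 6+5 = 11
ES_H = 8; EF_H = 8+6 = 14
ES_I = max(EF_C=6, EF_D=2, EF_E=8, EF_F=16, EF_G=11, EF_H=14) = 16; EF_I = 16+7 = 23
Expected project duration μ = 23 days. Critical path: B → F → I.

Variance along critical path = 7.111 + 7.111 + 1.000 = 15.222; σ = √15.222 = 3.902 days.
Z = (17 − 23) / 3.902 = -1.538
P(T ≤ 17) = Φ(-1.538) ≈ 0.062

0.062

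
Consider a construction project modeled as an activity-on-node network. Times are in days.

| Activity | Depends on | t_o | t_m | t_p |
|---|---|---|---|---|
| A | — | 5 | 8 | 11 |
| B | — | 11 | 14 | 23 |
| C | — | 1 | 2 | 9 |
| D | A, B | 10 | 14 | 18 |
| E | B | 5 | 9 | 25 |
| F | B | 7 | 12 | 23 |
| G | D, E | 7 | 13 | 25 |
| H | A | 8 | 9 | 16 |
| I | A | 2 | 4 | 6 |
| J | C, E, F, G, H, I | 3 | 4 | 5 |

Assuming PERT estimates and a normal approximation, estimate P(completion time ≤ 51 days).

te_A = (5 + 4·8 + 11)/6 = 48/6 = 8; σ²_A = ((11−5)/6)² = 1.000
te_B = (11 + 4·14 + 23)/6 = 90/6 = 15; σ²_B = ((23−11)/6)² = 4.000
te_C = (1 + 4·2 + 9)/6 = 18/6 = 3; σ²_C = ((9−1)/6)² = 1.778
te_D = (10 + 4·14 + 18)/6 = 84/6 = 14; σ²_D = ((18−10)/6)² = 1.778
te_E = (5 + 4·9 + 25)/6 = 66/6 = 11; σ²_E = ((25−5)/6)² = 11.111
te_F = (7 + 4·12 + 23)/6 = 78/6 = 13; σ²_F = ((23−7)/6)² = 7.111
te_G = (7 + 4·13 + 25)/6 = 84/6 = 14; σ²_G = ((25−7)/6)² = 9.000
te_H = (8 + 4·9 + 16)/6 = 60/6 = 10; σ²_H = ((16−8)/6)² = 1.778
te_I = (2 + 4·4 + 6)/6 = 24/6 = 4; σ²_I = ((6−2)/6)² = 0.444
te_J = (3 + 4·4 + 5)/6 = 24/6 = 4; σ²_J = ((5−3)/6)² = 0.111

Forward pass:
ES_A = 0; EF_A = 8
ES_B = 0; EF_B = 15
ES_C = 0; EF_C = 3
ES_D = max(EF_A=8, EF_B=15) = 15; EF_D = 15+14 = 29
ES_E = 15; EF_E = 15+11 = 26
ES_F = 15; EF_F = 15+13 = 28
ES_G = max(EF_D=29, EF_E=26) = 29; EF_G = 29+14 = 43
ES_H = 8; EF_H = 8+10 = 18
ES_I = 8; EF_I = 8+4 = 12
ES_J = max(EF_C=3, EF_E=26, EF_F=28, EF_G=43, EF_H=18, EF_I=12) = 43; EF_J = 43+4 = 47
Expected project duration μ = 47 days. Critical path: B → D → G → J.

Variance along critical path = 4.000 + 1.778 + 9.000 + 0.111 = 14.889; σ = √14.889 = 3.859 days.
Z = (51 − 47) / 3.859 = 1.037
P(T ≤ 51) = Φ(1.037) ≈ 0.850

0.850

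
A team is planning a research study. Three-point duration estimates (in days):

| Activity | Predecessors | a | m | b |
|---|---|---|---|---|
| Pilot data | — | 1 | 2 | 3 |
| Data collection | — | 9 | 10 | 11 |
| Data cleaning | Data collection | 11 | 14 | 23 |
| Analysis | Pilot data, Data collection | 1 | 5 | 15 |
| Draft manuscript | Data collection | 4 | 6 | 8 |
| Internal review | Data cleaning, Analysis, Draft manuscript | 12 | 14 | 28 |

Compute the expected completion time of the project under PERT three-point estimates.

41 days

te_Pilot data = (1 + 4·2 + 3)/6 = 12/6 = 2
te_Data collection = (9 + 4·10 + 11)/6 = 60/6 = 10
te_Data cleaning = (11 + 4·14 + 23)/6 = 90/6 = 15
te_Analysis = (1 + 4·5 + 15)/6 = 36/6 = 6
te_Draft manuscript = (4 + 4·6 + 8)/6 = 36/6 = 6
te_Internal review = (12 + 4·14 + 28)/6 = 96/6 = 16

Forward pass:
ES_Pilot data = 0; EF_Pilot data = 2
ES_Data collection = 0; EF_Data collection = 10
ES_Data cleaning = 10; EF_Data cleaning = 10+15 = 25
ES_Analysis = max(EF_Pilot data=2, EF_Data collection=10) = 10; EF_Analysis = 10+6 = 16
ES_Draft manuscript = 10; EF_Draft manuscript = 10+6 = 16
ES_Internal review = max(EF_Data cleaning=25, EF_Analysis=16, EF_Draft manuscript=16) = 25; EF_Internal review = 25+16 = 41
Expected project duration μ = 41 days. Critical path: Data collection → Data cleaning → Internal review.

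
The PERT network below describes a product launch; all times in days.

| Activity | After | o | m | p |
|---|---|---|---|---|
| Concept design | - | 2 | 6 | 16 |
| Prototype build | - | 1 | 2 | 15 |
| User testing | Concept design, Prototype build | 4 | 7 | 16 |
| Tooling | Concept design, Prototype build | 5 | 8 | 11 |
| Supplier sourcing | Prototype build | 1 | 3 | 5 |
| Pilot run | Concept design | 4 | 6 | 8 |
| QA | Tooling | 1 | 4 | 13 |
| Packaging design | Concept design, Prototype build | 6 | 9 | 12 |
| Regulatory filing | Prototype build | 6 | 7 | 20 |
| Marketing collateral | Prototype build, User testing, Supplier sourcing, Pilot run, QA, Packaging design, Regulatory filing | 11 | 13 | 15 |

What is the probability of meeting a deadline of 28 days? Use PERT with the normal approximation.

0.065

te_Concept design = (2 + 4·6 + 16)/6 = 42/6 = 7; σ²_Concept design = ((16−2)/6)² = 5.444
te_Prototype build = (1 + 4·2 + 15)/6 = 24/6 = 4; σ²_Prototype build = ((15−1)/6)² = 5.444
te_User testing = (4 + 4·7 + 16)/6 = 48/6 = 8; σ²_User testing = ((16−4)/6)² = 4.000
te_Tooling = (5 + 4·8 + 11)/6 = 48/6 = 8; σ²_Tooling = ((11−5)/6)² = 1.000
te_Supplier sourcing = (1 + 4·3 + 5)/6 = 18/6 = 3; σ²_Supplier sourcing = ((5−1)/6)² = 0.444
te_Pilot run = (4 + 4·6 + 8)/6 = 36/6 = 6; σ²_Pilot run = ((8−4)/6)² = 0.444
te_QA = (1 + 4·4 + 13)/6 = 30/6 = 5; σ²_QA = ((13−1)/6)² = 4.000
te_Packaging design = (6 + 4·9 + 12)/6 = 54/6 = 9; σ²_Packaging design = ((12−6)/6)² = 1.000
te_Regulatory filing = (6 + 4·7 + 20)/6 = 54/6 = 9; σ²_Regulatory filing = ((20−6)/6)² = 5.444
te_Marketing collateral = (11 + 4·13 + 15)/6 = 78/6 = 13; σ²_Marketing collateral = ((15−11)/6)² = 0.444

Forward pass:
ES_Concept design = 0; EF_Concept design = 7
ES_Prototype build = 0; EF_Prototype build = 4
ES_User testing = max(EF_Concept design=7, EF_Prototype build=4) = 7; EF_User testing = 7+8 = 15
ES_Tooling = max(EF_Concept design=7, EF_Prototype build=4) = 7; EF_Tooling = 7+8 = 15
ES_Supplier sourcing = 4; EF_Supplier sourcing = 4+3 = 7
ES_Pilot run = 7; EF_Pilot run = 7+6 = 13
ES_QA = 15; EF_QA = 15+5 = 20
ES_Packaging design = max(EF_Concept design=7, EF_Prototype build=4) = 7; EF_Packaging design = 7+9 = 16
ES_Regulatory filing = 4; EF_Regulatory filing = 4+9 = 13
ES_Marketing collateral = max(EF_Prototype build=4, EF_User testing=15, EF_Supplier sourcing=7, EF_Pilot run=13, EF_QA=20, EF_Packaging design=16, EF_Regulatory filing=13) = 20; EF_Marketing collateral = 20+13 = 33
Expected project duration μ = 33 days. Critical path: Concept design → Tooling → QA → Marketing collateral.

Variance along critical path = 5.444 + 1.000 + 4.000 + 0.444 = 10.889; σ = √10.889 = 3.300 days.
Z = (28 − 33) / 3.300 = -1.515
P(T ≤ 28) = Φ(-1.515) ≈ 0.065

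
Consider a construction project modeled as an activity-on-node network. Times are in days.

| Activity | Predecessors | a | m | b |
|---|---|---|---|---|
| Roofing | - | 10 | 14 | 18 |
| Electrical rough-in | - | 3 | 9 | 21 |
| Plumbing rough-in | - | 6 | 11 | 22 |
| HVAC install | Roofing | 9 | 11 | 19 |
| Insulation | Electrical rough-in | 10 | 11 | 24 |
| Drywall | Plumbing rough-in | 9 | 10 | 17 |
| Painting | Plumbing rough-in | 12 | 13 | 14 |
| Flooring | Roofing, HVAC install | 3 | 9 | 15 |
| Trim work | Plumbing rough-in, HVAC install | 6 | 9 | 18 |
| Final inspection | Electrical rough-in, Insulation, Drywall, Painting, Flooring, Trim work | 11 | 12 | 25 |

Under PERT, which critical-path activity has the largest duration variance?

Final inspection

te_Roofing = (10 + 4·14 + 18)/6 = 84/6 = 14; σ²_Roofing = ((18−10)/6)² = 1.778
te_Electrical rough-in = (3 + 4·9 + 21)/6 = 60/6 = 10; σ²_Electrical rough-in = ((21−3)/6)² = 9.000
te_Plumbing rough-in = (6 + 4·11 + 22)/6 = 72/6 = 12; σ²_Plumbing rough-in = ((22−6)/6)² = 7.111
te_HVAC install = (9 + 4·11 + 19)/6 = 72/6 = 12; σ²_HVAC install = ((19−9)/6)² = 2.778
te_Insulation = (10 + 4·11 + 24)/6 = 78/6 = 13; σ²_Insulation = ((24−10)/6)² = 5.444
te_Drywall = (9 + 4·10 + 17)/6 = 66/6 = 11; σ²_Drywall = ((17−9)/6)² = 1.778
te_Painting = (12 + 4·13 + 14)/6 = 78/6 = 13; σ²_Painting = ((14−12)/6)² = 0.111
te_Flooring = (3 + 4·9 + 15)/6 = 54/6 = 9; σ²_Flooring = ((15−3)/6)² = 4.000
te_Trim work = (6 + 4·9 + 18)/6 = 60/6 = 10; σ²_Trim work = ((18−6)/6)² = 4.000
te_Final inspection = (11 + 4·12 + 25)/6 = 84/6 = 14; σ²_Final inspection = ((25−11)/6)² = 5.444

Forward pass:
ES_Roofing = 0; EF_Roofing = 14
ES_Electrical rough-in = 0; EF_Electrical rough-in = 10
ES_Plumbing rough-in = 0; EF_Plumbing rough-in = 12
ES_HVAC install = 14; EF_HVAC install = 14+12 = 26
ES_Insulation = 10; EF_Insulation = 10+13 = 23
ES_Drywall = 12; EF_Drywall = 12+11 = 23
ES_Painting = 12; EF_Painting = 12+13 = 25
ES_Flooring = max(EF_Roofing=14, EF_HVAC install=26) = 26; EF_Flooring = 26+9 = 35
ES_Trim work = max(EF_Plumbing rough-in=12, EF_HVAC install=26) = 26; EF_Trim work = 26+10 = 36
ES_Final inspection = max(EF_Electrical rough-in=10, EF_Insulation=23, EF_Drywall=23, EF_Painting=25, EF_Flooring=35, EF_Trim work=36) = 36; EF_Final inspection = 36+14 = 50
Expected project duration μ = 50 days. Critical path: Roofing → HVAC install → Trim work → Final inspection.

Variances on critical path: σ²_Roofing=1.778, σ²_HVAC install=2.778, σ²_Trim work=4.000, σ²_Final inspection=5.444.
Largest is σ²_Final inspection = 5.444.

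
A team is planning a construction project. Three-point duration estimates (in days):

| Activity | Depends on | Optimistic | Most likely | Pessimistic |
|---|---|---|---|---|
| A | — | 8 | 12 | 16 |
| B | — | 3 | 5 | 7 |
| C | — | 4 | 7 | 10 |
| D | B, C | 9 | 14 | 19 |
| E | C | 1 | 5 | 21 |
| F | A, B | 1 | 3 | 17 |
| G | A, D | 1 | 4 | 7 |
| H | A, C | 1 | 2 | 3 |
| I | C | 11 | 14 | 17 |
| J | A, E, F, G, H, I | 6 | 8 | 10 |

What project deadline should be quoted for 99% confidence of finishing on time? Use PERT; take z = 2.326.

te_A = (8 + 4·12 + 16)/6 = 72/6 = 12; σ²_A = ((16−8)/6)² = 1.778
te_B = (3 + 4·5 + 7)/6 = 30/6 = 5; σ²_B = ((7−3)/6)² = 0.444
te_C = (4 + 4·7 + 10)/6 = 42/6 = 7; σ²_C = ((10−4)/6)² = 1.000
te_D = (9 + 4·14 + 19)/6 = 84/6 = 14; σ²_D = ((19−9)/6)² = 2.778
te_E = (1 + 4·5 + 21)/6 = 42/6 = 7; σ²_E = ((21−1)/6)² = 11.111
te_F = (1 + 4·3 + 17)/6 = 30/6 = 5; σ²_F = ((17−1)/6)² = 7.111
te_G = (1 + 4·4 + 7)/6 = 24/6 = 4; σ²_G = ((7−1)/6)² = 1.000
te_H = (1 + 4·2 + 3)/6 = 12/6 = 2; σ²_H = ((3−1)/6)² = 0.111
te_I = (11 + 4·14 + 17)/6 = 84/6 = 14; σ²_I = ((17−11)/6)² = 1.000
te_J = (6 + 4·8 + 10)/6 = 48/6 = 8; σ²_J = ((10−6)/6)² = 0.444

Forward pass:
ES_A = 0; EF_A = 12
ES_B = 0; EF_B = 5
ES_C = 0; EF_C = 7
ES_D = max(EF_B=5, EF_C=7) = 7; EF_D = 7+14 = 21
ES_E = 7; EF_E = 7+7 = 14
ES_F = max(EF_A=12, EF_B=5) = 12; EF_F = 12+5 = 17
ES_G = max(EF_A=12, EF_D=21) = 21; EF_G = 21+4 = 25
ES_H = max(EF_A=12, EF_C=7) = 12; EF_H = 12+2 = 14
ES_I = 7; EF_I = 7+14 = 21
ES_J = max(EF_A=12, EF_E=14, EF_F=17, EF_G=25, EF_H=14, EF_I=21) = 25; EF_J = 25+8 = 33
Expected project duration μ = 33 days. Critical path: C → D → G → J.

Variance along critical path = 1.000 + 2.778 + 1.000 + 0.444 = 5.222; σ = 2.285 days.
D = μ + z·σ = 33 + 2.326·2.285 = 38.3 days

38.3 days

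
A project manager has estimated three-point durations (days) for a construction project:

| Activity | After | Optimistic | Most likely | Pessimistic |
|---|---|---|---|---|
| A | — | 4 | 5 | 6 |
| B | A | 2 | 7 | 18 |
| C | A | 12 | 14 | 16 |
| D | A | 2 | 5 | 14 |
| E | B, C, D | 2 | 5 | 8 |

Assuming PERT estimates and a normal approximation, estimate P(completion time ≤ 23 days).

0.211

te_A = (4 + 4·5 + 6)/6 = 30/6 = 5; σ²_A = ((6−4)/6)² = 0.111
te_B = (2 + 4·7 + 18)/6 = 48/6 = 8; σ²_B = ((18−2)/6)² = 7.111
te_C = (12 + 4·14 + 16)/6 = 84/6 = 14; σ²_C = ((16−12)/6)² = 0.444
te_D = (2 + 4·5 + 14)/6 = 36/6 = 6; σ²_D = ((14−2)/6)² = 4.000
te_E = (2 + 4·5 + 8)/6 = 30/6 = 5; σ²_E = ((8−2)/6)² = 1.000

Forward pass:
ES_A = 0; EF_A = 5
ES_B = 5; EF_B = 5+8 = 13
ES_C = 5; EF_C = 5+14 = 19
ES_D = 5; EF_D = 5+6 = 11
ES_E = max(EF_B=13, EF_C=19, EF_D=11) = 19; EF_E = 19+5 = 24
Expected project duration μ = 24 days. Critical path: A → C → E.

Variance along critical path = 0.111 + 0.444 + 1.000 = 1.556; σ = √1.556 = 1.247 days.
Z = (23 − 24) / 1.247 = -0.802
P(T ≤ 23) = Φ(-0.802) ≈ 0.211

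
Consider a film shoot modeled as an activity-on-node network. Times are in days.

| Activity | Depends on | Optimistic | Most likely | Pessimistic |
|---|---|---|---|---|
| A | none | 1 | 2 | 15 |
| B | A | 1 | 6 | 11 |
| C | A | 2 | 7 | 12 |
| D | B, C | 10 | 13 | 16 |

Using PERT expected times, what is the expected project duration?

24 days

te_A = (1 + 4·2 + 15)/6 = 24/6 = 4
te_B = (1 + 4·6 + 11)/6 = 36/6 = 6
te_C = (2 + 4·7 + 12)/6 = 42/6 = 7
te_D = (10 + 4·13 + 16)/6 = 78/6 = 13

Forward pass:
ES_A = 0; EF_A = 4
ES_B = 4; EF_B = 4+6 = 10
ES_C = 4; EF_C = 4+7 = 11
ES_D = max(EF_B=10, EF_C=11) = 11; EF_D = 11+13 = 24
Expected project duration μ = 24 days. Critical path: A → C → D.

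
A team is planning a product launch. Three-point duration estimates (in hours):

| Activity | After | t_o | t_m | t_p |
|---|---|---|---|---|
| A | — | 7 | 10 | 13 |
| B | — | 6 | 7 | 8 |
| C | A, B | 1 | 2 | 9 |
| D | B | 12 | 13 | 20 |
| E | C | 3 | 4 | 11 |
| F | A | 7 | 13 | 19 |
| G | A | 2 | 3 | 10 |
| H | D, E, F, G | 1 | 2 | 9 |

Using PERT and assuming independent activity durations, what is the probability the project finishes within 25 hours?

te_A = (7 + 4·10 + 13)/6 = 60/6 = 10; σ²_A = ((13−7)/6)² = 1.000
te_B = (6 + 4·7 + 8)/6 = 42/6 = 7; σ²_B = ((8−6)/6)² = 0.111
te_C = (1 + 4·2 + 9)/6 = 18/6 = 3; σ²_C = ((9−1)/6)² = 1.778
te_D = (12 + 4·13 + 20)/6 = 84/6 = 14; σ²_D = ((20−12)/6)² = 1.778
te_E = (3 + 4·4 + 11)/6 = 30/6 = 5; σ²_E = ((11−3)/6)² = 1.778
te_F = (7 + 4·13 + 19)/6 = 78/6 = 13; σ²_F = ((19−7)/6)² = 4.000
te_G = (2 + 4·3 + 10)/6 = 24/6 = 4; σ²_G = ((10−2)/6)² = 1.778
te_H = (1 + 4·2 + 9)/6 = 18/6 = 3; σ²_H = ((9−1)/6)² = 1.778

Forward pass:
ES_A = 0; EF_A = 10
ES_B = 0; EF_B = 7
ES_C = max(EF_A=10, EF_B=7) = 10; EF_C = 10+3 = 13
ES_D = 7; EF_D = 7+14 = 21
ES_E = 13; EF_E = 13+5 = 18
ES_F = 10; EF_F = 10+13 = 23
ES_G = 10; EF_G = 10+4 = 14
ES_H = max(EF_D=21, EF_E=18, EF_F=23, EF_G=14) = 23; EF_H = 23+3 = 26
Expected project duration μ = 26 hours. Critical path: A → F → H.

Variance along critical path = 1.000 + 4.000 + 1.778 = 6.778; σ = √6.778 = 2.603 hours.
Z = (25 − 26) / 2.603 = -0.384
P(T ≤ 25) = Φ(-0.384) ≈ 0.350

0.350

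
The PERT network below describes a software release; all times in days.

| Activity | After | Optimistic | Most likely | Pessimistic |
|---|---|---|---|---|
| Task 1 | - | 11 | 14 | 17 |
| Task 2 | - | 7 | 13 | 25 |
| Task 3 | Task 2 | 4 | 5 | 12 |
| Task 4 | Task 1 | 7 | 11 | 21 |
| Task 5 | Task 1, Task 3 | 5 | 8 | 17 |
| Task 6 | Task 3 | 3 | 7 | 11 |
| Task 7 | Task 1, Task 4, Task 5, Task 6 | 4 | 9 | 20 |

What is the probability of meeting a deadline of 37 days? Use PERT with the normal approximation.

0.335

te_Task 1 = (11 + 4·14 + 17)/6 = 84/6 = 14; σ²_Task 1 = ((17−11)/6)² = 1.000
te_Task 2 = (7 + 4·13 + 25)/6 = 84/6 = 14; σ²_Task 2 = ((25−7)/6)² = 9.000
te_Task 3 = (4 + 4·5 + 12)/6 = 36/6 = 6; σ²_Task 3 = ((12−4)/6)² = 1.778
te_Task 4 = (7 + 4·11 + 21)/6 = 72/6 = 12; σ²_Task 4 = ((21−7)/6)² = 5.444
te_Task 5 = (5 + 4·8 + 17)/6 = 54/6 = 9; σ²_Task 5 = ((17−5)/6)² = 4.000
te_Task 6 = (3 + 4·7 + 11)/6 = 42/6 = 7; σ²_Task 6 = ((11−3)/6)² = 1.778
te_Task 7 = (4 + 4·9 + 20)/6 = 60/6 = 10; σ²_Task 7 = ((20−4)/6)² = 7.111

Forward pass:
ES_Task 1 = 0; EF_Task 1 = 14
ES_Task 2 = 0; EF_Task 2 = 14
ES_Task 3 = 14; EF_Task 3 = 14+6 = 20
ES_Task 4 = 14; EF_Task 4 = 14+12 = 26
ES_Task 5 = max(EF_Task 1=14, EF_Task 3=20) = 20; EF_Task 5 = 20+9 = 29
ES_Task 6 = 20; EF_Task 6 = 20+7 = 27
ES_Task 7 = max(EF_Task 1=14, EF_Task 4=26, EF_Task 5=29, EF_Task 6=27) = 29; EF_Task 7 = 29+10 = 39
Expected project duration μ = 39 days. Critical path: Task 2 → Task 3 → Task 5 → Task 7.

Variance along critical path = 9.000 + 1.778 + 4.000 + 7.111 = 21.889; σ = √21.889 = 4.679 days.
Z = (37 − 39) / 4.679 = -0.427
P(T ≤ 37) = Φ(-0.427) ≈ 0.335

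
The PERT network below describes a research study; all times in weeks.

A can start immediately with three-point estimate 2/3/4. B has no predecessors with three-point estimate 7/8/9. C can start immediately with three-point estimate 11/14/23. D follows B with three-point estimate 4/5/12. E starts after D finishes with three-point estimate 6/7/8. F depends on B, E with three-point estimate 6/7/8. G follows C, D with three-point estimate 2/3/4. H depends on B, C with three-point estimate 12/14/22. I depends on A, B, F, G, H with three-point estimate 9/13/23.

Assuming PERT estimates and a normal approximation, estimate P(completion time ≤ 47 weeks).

te_A = (2 + 4·3 + 4)/6 = 18/6 = 3; σ²_A = ((4−2)/6)² = 0.111
te_B = (7 + 4·8 + 9)/6 = 48/6 = 8; σ²_B = ((9−7)/6)² = 0.111
te_C = (11 + 4·14 + 23)/6 = 90/6 = 15; σ²_C = ((23−11)/6)² = 4.000
te_D = (4 + 4·5 + 12)/6 = 36/6 = 6; σ²_D = ((12−4)/6)² = 1.778
te_E = (6 + 4·7 + 8)/6 = 42/6 = 7; σ²_E = ((8−6)/6)² = 0.111
te_F = (6 + 4·7 + 8)/6 = 42/6 = 7; σ²_F = ((8−6)/6)² = 0.111
te_G = (2 + 4·3 + 4)/6 = 18/6 = 3; σ²_G = ((4−2)/6)² = 0.111
te_H = (12 + 4·14 + 22)/6 = 90/6 = 15; σ²_H = ((22−12)/6)² = 2.778
te_I = (9 + 4·13 + 23)/6 = 84/6 = 14; σ²_I = ((23−9)/6)² = 5.444

Forward pass:
ES_A = 0; EF_A = 3
ES_B = 0; EF_B = 8
ES_C = 0; EF_C = 15
ES_D = 8; EF_D = 8+6 = 14
ES_E = 14; EF_E = 14+7 = 21
ES_F = max(EF_B=8, EF_E=21) = 21; EF_F = 21+7 = 28
ES_G = max(EF_C=15, EF_D=14) = 15; EF_G = 15+3 = 18
ES_H = max(EF_B=8, EF_C=15) = 15; EF_H = 15+15 = 30
ES_I = max(EF_A=3, EF_B=8, EF_F=28, EF_G=18, EF_H=30) = 30; EF_I = 30+14 = 44
Expected project duration μ = 44 weeks. Critical path: C → H → I.

Variance along critical path = 4.000 + 2.778 + 5.444 = 12.222; σ = √12.222 = 3.496 weeks.
Z = (47 − 44) / 3.496 = 0.858
P(T ≤ 47) = Φ(0.858) ≈ 0.805

0.805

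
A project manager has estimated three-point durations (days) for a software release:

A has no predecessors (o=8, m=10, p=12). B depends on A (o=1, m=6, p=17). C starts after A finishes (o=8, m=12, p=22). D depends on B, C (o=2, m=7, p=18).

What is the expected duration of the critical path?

te_A = (8 + 4·10 + 12)/6 = 60/6 = 10
te_B = (1 + 4·6 + 17)/6 = 42/6 = 7
te_C = (8 + 4·12 + 22)/6 = 78/6 = 13
te_D = (2 + 4·7 + 18)/6 = 48/6 = 8

Forward pass:
ES_A = 0; EF_A = 10
ES_B = 10; EF_B = 10+7 = 17
ES_C = 10; EF_C = 10+13 = 23
ES_D = max(EF_B=17, EF_C=23) = 23; EF_D = 23+8 = 31
Expected project duration μ = 31 days. Critical path: A → C → D.

31 days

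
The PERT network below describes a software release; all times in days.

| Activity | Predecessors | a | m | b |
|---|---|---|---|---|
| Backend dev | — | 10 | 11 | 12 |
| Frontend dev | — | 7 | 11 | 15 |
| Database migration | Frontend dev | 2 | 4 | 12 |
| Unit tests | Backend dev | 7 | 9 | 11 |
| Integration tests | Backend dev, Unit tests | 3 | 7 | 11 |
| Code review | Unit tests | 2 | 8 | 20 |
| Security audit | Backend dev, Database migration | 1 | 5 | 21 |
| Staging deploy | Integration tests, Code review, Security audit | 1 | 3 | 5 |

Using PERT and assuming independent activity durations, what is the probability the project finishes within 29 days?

te_Backend dev = (10 + 4·11 + 12)/6 = 66/6 = 11; σ²_Backend dev = ((12−10)/6)² = 0.111
te_Frontend dev = (7 + 4·11 + 15)/6 = 66/6 = 11; σ²_Frontend dev = ((15−7)/6)² = 1.778
te_Database migration = (2 + 4·4 + 12)/6 = 30/6 = 5; σ²_Database migration = ((12−2)/6)² = 2.778
te_Unit tests = (7 + 4·9 + 11)/6 = 54/6 = 9; σ²_Unit tests = ((11−7)/6)² = 0.444
te_Integration tests = (3 + 4·7 + 11)/6 = 42/6 = 7; σ²_Integration tests = ((11−3)/6)² = 1.778
te_Code review = (2 + 4·8 + 20)/6 = 54/6 = 9; σ²_Code review = ((20−2)/6)² = 9.000
te_Security audit = (1 + 4·5 + 21)/6 = 42/6 = 7; σ²_Security audit = ((21−1)/6)² = 11.111
te_Staging deploy = (1 + 4·3 + 5)/6 = 18/6 = 3; σ²_Staging deploy = ((5−1)/6)² = 0.444

Forward pass:
ES_Backend dev = 0; EF_Backend dev = 11
ES_Frontend dev = 0; EF_Frontend dev = 11
ES_Database migration = 11; EF_Database migration = 11+5 = 16
ES_Unit tests = 11; EF_Unit tests = 11+9 = 20
ES_Integration tests = max(EF_Backend dev=11, EF_Unit tests=20) = 20; EF_Integration tests = 20+7 = 27
ES_Code review = 20; EF_Code review = 20+9 = 29
ES_Security audit = max(EF_Backend dev=11, EF_Database migration=16) = 16; EF_Security audit = 16+7 = 23
ES_Staging deploy = max(EF_Integration tests=27, EF_Code review=29, EF_Security audit=23) = 29; EF_Staging deploy = 29+3 = 32
Expected project duration μ = 32 days. Critical path: Backend dev → Unit tests → Code review → Staging deploy.

Variance along critical path = 0.111 + 0.444 + 9.000 + 0.444 = 10.000; σ = √10.000 = 3.162 days.
Z = (29 − 32) / 3.162 = -0.949
P(T ≤ 29) = Φ(-0.949) ≈ 0.171

0.171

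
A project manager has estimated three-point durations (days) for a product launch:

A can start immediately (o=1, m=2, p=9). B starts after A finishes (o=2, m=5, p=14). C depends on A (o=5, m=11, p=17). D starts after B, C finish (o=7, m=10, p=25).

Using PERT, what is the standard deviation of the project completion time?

te_A = (1 + 4·2 + 9)/6 = 18/6 = 3; σ²_A = ((9−1)/6)² = 1.778
te_B = (2 + 4·5 + 14)/6 = 36/6 = 6; σ²_B = ((14−2)/6)² = 4.000
te_C = (5 + 4·11 + 17)/6 = 66/6 = 11; σ²_C = ((17−5)/6)² = 4.000
te_D = (7 + 4·10 + 25)/6 = 72/6 = 12; σ²_D = ((25−7)/6)² = 9.000

Forward pass:
ES_A = 0; EF_A = 3
ES_B = 3; EF_B = 3+6 = 9
ES_C = 3; EF_C = 3+11 = 14
ES_D = max(EF_B=9, EF_C=14) = 14; EF_D = 14+12 = 26
Expected project duration μ = 26 days. Critical path: A → C → D.

Variance along critical path = 1.778 + 4.000 + 9.000 = 14.778
σ = √14.778 = 3.844 days

3.84 days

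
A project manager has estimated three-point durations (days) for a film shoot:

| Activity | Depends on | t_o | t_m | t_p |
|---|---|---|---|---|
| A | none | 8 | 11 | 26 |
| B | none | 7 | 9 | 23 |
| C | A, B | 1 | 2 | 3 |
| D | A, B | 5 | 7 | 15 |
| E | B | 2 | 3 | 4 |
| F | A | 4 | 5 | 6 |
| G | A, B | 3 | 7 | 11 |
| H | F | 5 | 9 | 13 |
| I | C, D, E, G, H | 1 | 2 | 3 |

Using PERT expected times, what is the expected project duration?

29 days

te_A = (8 + 4·11 + 26)/6 = 78/6 = 13
te_B = (7 + 4·9 + 23)/6 = 66/6 = 11
te_C = (1 + 4·2 + 3)/6 = 12/6 = 2
te_D = (5 + 4·7 + 15)/6 = 48/6 = 8
te_E = (2 + 4·3 + 4)/6 = 18/6 = 3
te_F = (4 + 4·5 + 6)/6 = 30/6 = 5
te_G = (3 + 4·7 + 11)/6 = 42/6 = 7
te_H = (5 + 4·9 + 13)/6 = 54/6 = 9
te_I = (1 + 4·2 + 3)/6 = 12/6 = 2

Forward pass:
ES_A = 0; EF_A = 13
ES_B = 0; EF_B = 11
ES_C = max(EF_A=13, EF_B=11) = 13; EF_C = 13+2 = 15
ES_D = max(EF_A=13, EF_B=11) = 13; EF_D = 13+8 = 21
ES_E = 11; EF_E = 11+3 = 14
ES_F = 13; EF_F = 13+5 = 18
ES_G = max(EF_A=13, EF_B=11) = 13; EF_G = 13+7 = 20
ES_H = 18; EF_H = 18+9 = 27
ES_I = max(EF_C=15, EF_D=21, EF_E=14, EF_G=20, EF_H=27) = 27; EF_I = 27+2 = 29
Expected project duration μ = 29 days. Critical path: A → F → H → I.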